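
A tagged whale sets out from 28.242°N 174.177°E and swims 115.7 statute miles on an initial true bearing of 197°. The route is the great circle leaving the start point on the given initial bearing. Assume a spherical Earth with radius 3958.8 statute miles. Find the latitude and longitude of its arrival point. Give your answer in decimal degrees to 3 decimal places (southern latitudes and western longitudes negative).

latitude 26.640°, longitude 173.629°

The arc subtends δ = 115.7/3958.8 = 0.029226 rad at the centre.
With φ₁ = 28.242° = 0.492916 rad and θ = 197° = 3.438299 rad:
Applying the spherical law of cosines for sides, sin φ₂ = sin φ₁ cos δ + cos φ₁ sin δ cos θ = 0.448376, so φ₂ = 26.640°.
Then Δλ = atan2(-0.007527, 0.787403) = -0.009558 rad, from sin θ sin δ cos φ₁ over cos δ − sin φ₁ sin φ₂.
λ₂ = λ₁ + Δλ = 173.629°.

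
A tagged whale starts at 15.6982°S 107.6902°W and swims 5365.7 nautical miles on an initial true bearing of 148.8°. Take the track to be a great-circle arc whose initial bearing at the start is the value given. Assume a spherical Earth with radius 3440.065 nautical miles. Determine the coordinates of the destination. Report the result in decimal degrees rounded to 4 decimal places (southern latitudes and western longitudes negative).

Angular distance δ = d/R = 5365.7 / 3440.065 = 1.559767 rad.
Start latitude φ₁ = -0.273985 rad; initial bearing θ = 2.597050 rad.
Destination latitude: φ₂ = arcsin( sin φ₁ cos δ + cos φ₁ sin δ cos θ ) = arcsin(-0.826393) = -55.7300°.
Then Δλ = atan2(0.498674, -0.212568) = 1.973740 rad, from sin θ sin δ cos φ₁ over cos δ − sin φ₁ sin φ₂.
Hence λ₂ = -107.6902° + 113.0869° = 5.3967°.

latitude -55.7300°, longitude 5.3967°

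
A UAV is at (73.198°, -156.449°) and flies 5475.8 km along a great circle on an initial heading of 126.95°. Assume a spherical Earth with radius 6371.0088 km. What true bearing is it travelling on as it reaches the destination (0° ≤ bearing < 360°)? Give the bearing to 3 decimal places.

Angular distance δ = d/R = 5475.8 / 6371.0088 = 0.859487 rad.
Converting: φ₁ = 1.277546 rad, θ = 2.215695 rad.
Applying the spherical law of cosines for sides, sin φ₂ = sin φ₁ cos δ + cos φ₁ sin δ cos θ = 0.493330, so φ₂ = 29.560°.
Then Δλ = atan2(0.174991, 0.180556) = 0.769748 rad, from sin θ sin δ cos φ₁ over cos δ − sin φ₁ sin φ₂.
λ₂ = -156.449° + 44.103° = -112.346°.
The forward bearing on arrival equals the back-azimuth from the destination plus 180°.
Back-azimuth from P₂ (29.560°, -112.346°) to P₁ (73.198°, -156.449°), with Δλ' = λ₁ − λ₂ = -44.103°: atan2( sin Δλ' cos φ₁ , cos φ₂ sin φ₁ − sin φ₂ cos φ₁ cos Δλ' ) = 344.599°.
Final bearing = (344.599° + 180°) mod 360° = 164.599°.

final bearing 164.599°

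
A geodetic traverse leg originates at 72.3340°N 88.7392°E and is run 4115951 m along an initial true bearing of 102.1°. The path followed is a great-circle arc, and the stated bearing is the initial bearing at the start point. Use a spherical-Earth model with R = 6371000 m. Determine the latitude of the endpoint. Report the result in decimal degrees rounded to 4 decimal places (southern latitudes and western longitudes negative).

latitude 46.2629°

The arc subtends δ = 4115951/6371000 = 0.646045 rad at the centre.
Start latitude φ₁ = 1.262466 rad; initial bearing θ = 1.781981 rad.
sin φ₂ = sin φ₁ cos δ + cos φ₁ sin δ cos θ = (0.952842)(0.798471) + (0.303468)(0.602033)(-0.209619) = 0.722520
φ₂ = asin(0.722520) = 0.807440 rad = 46.2629°.
For the longitude increment, Δλ = atan2( sin θ sin δ cos φ₁, cos δ − sin φ₁ sin φ₂ ) = atan2(0.178639, 0.110024) = 58.3709°.
λ₂ = λ₁ + Δλ = 147.1101°.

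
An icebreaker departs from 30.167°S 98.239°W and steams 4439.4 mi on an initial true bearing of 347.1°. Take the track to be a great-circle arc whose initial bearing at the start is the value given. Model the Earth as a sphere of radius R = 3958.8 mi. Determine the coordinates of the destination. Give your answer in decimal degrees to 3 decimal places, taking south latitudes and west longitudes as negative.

The arc subtends δ = 4439.4/3958.8 = 1.121400 rad at the centre.
With φ₁ = -30.167° = -0.526513 rad and θ = 347.1° = 6.058038 rad:
Destination latitude: φ₂ = arcsin( sin φ₁ cos δ + cos φ₁ sin δ cos θ ) = arcsin(0.540761) = 32.735°.
For the longitude increment, Δλ = atan2( sin θ sin δ cos φ₁, cos δ − sin φ₁ sin φ₂ ) = atan2(-0.173850, 0.706166) = -13.831°.
Hence λ₂ = -98.239° + -13.831° = -112.070°.

latitude 32.735°, longitude -112.070°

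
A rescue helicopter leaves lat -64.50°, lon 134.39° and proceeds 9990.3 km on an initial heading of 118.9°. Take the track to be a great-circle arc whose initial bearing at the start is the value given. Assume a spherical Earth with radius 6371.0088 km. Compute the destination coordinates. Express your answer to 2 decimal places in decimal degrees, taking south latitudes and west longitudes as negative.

latitude -12.15°, longitude -109.19°

The arc subtends δ = 9990.3/6371.0088 = 1.568088 rad at the centre.
Converting: φ₁ = -1.125737 rad, θ = 2.075196 rad.
sin φ₂ = sin φ₁ cos δ + cos φ₁ sin δ cos θ = (-0.902585)(0.002709) + (0.430511)(0.999996)(-0.483282) = -0.210503
φ₂ = asin(-0.210503) = -0.212089 rad = -12.15°.
For the longitude increment, Δλ = atan2( sin θ sin δ cos φ₁, cos δ − sin φ₁ sin φ₂ ) = atan2(0.376896, -0.187288) = 116.42°.
λ₂ = 134.39° + 116.42° = 250.81°, normalized to (−180°, 180°] → -109.19°.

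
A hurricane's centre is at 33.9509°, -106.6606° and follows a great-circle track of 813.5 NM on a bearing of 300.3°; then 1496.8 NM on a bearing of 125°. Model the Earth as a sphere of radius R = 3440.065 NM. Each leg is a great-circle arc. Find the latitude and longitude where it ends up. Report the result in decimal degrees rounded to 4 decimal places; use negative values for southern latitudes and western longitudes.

Apply the spherical direct solution leg by leg, carrying full precision between legs.
Leg 1: from (33.9509°, -106.6606°), δ = 813.5/3440.065 = 0.236478 rad, θ = 300.3° → φ = 39.8656°, λ = -121.9405°.
Leg 2: from (39.8656°, -121.9405°), δ = 1496.8/3440.065 = 0.435108 rad, θ = 125° → φ = 23.3094°, λ = -99.8566°.

latitude 23.3094°, longitude -99.8566°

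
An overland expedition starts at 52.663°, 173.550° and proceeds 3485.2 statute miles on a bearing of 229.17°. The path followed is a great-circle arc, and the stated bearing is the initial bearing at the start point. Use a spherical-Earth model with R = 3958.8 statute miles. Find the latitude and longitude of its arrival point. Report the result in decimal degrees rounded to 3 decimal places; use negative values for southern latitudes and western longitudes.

latitude 11.574°, longitude 137.004°

Angular distance δ = d/R = 3485.2 / 3958.8 = 0.880368 rad.
Start latitude φ₁ = 0.919143 rad; initial bearing θ = 3.999771 rad.
Destination latitude: φ₂ = arcsin( sin φ₁ cos δ + cos φ₁ sin δ cos θ ) = arcsin(0.200639) = 11.574°.
Then Δλ = atan2(-0.353808, 0.477343) = -0.637848 rad, from sin θ sin δ cos φ₁ over cos δ − sin φ₁ sin φ₂.
λ₂ = 173.550° + -36.546° = 137.004°.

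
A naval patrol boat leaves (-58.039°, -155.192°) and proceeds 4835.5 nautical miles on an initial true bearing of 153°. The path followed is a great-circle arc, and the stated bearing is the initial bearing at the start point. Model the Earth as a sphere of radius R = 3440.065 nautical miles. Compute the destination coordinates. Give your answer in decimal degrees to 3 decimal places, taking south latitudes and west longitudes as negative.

latitude -37.208°, longitude -9.405°

Central angle δ = d/R = 1.405642 rad.
Start latitude φ₁ = -1.012972 rad; initial bearing θ = 2.670354 rad.
Applying the spherical law of cosines for sides, sin φ₂ = sin φ₁ cos δ + cos φ₁ sin δ cos θ = -0.604712, so φ₂ = -37.208°.
Δλ = atan2( sin θ sin δ cos φ₁ , cos δ − sin φ₁ sin φ₂ ) = atan2(0.237046, -0.348638) = 2.544470 rad = 145.787°.
Hence λ₂ = -155.192° + 145.787° = -9.405°.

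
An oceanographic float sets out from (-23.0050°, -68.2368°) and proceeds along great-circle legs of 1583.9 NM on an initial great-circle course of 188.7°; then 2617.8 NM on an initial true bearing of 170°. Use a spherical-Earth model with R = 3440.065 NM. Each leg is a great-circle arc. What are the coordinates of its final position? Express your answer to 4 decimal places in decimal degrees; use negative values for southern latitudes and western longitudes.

latitude -82.7997°, longitude 33.0561°

Apply the spherical direct solution leg by leg, carrying full precision between legs.
Leg 1: from (-23.0050°, -68.2368°), δ = 1583.9/3440.065 = 0.460427 rad, θ = 188.7° → φ = -48.9731°, λ = -74.1136°.
Leg 2: from (-48.9731°, -74.1136°), δ = 2617.8/3440.065 = 0.760974 rad, θ = 170° → φ = -82.7997°, λ = 33.0561°.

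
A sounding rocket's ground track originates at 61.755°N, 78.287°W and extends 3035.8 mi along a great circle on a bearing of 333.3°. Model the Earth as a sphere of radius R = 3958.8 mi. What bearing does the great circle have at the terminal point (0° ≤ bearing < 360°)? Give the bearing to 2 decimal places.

The arc subtends δ = 3035.8/3958.8 = 0.766849 rad at the centre.
Start latitude φ₁ = 1.077828 rad; initial bearing θ = 5.817182 rad.
Applying the spherical law of cosines for sides, sin φ₂ = sin φ₁ cos δ + cos φ₁ sin δ cos θ = 0.927715, so φ₂ = 68.081°.
For the longitude increment, Δλ = atan2( sin θ sin δ cos φ₁, cos δ − sin φ₁ sin φ₂ ) = atan2(-0.147542, -0.097153) = -123.364°.
λ₂ = -78.287° + -123.364° = -201.651°, normalized to (−180°, 180°] → 158.349°.
The forward bearing on arrival equals the back-azimuth from the destination plus 180°.
Back-azimuth from P₂ (68.08°, 158.35°) to P₁ (61.76°, -78.29°), with Δλ' = λ₁ − λ₂ = -236.64°: atan2( sin Δλ' cos φ₁ , cos φ₂ sin φ₁ − sin φ₂ cos φ₁ cos Δλ' ) = 34.72°.
Final bearing = (34.72° + 180°) mod 360° = 214.72°.

final bearing 214.72°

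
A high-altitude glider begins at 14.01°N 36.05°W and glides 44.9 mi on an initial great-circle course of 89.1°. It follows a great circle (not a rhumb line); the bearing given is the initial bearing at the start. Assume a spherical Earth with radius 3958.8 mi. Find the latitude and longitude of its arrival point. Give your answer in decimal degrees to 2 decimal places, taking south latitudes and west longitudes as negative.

latitude 14.02°, longitude -35.38°

The arc subtends δ = 44.9/3958.8 = 0.011342 rad at the centre.
Converting: φ₁ = 0.244521 rad, θ = 1.555088 rad.
Destination latitude: φ₂ = arcsin( sin φ₁ cos δ + cos φ₁ sin δ cos θ ) = arcsin(0.242249) = 14.02°.
Δλ = atan2( sin θ sin δ cos φ₁ , cos δ − sin φ₁ sin φ₂ ) = atan2(0.011003, 0.941289) = 0.011689 rad = 0.67°.
Hence λ₂ = -36.05° + 0.67° = -35.38°.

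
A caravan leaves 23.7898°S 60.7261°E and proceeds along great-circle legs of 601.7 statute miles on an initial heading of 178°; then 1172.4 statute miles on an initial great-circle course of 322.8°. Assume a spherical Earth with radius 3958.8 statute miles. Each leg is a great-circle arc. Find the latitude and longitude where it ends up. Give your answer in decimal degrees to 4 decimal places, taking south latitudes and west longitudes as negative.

latitude -18.5259°, longitude 50.3604°

Apply the spherical direct solution leg by leg, carrying full precision between legs.
Leg 1: from (-23.7898°, 60.7261°), δ = 601.7/3958.8 = 0.151991 rad, θ = 178° → φ = -32.4925°, λ = 61.0850°.
Leg 2: from (-32.4925°, 61.0850°), δ = 1172.4/3958.8 = 0.296150 rad, θ = 322.8° → φ = -18.5259°, λ = 50.3604°.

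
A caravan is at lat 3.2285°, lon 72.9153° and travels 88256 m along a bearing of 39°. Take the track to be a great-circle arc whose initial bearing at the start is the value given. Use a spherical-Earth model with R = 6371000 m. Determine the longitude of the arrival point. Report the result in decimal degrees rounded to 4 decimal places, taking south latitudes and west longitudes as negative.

longitude 73.4159°

δ = 88256/6371000 = 0.013853 rad (0.7937°).
Start latitude φ₁ = 0.056348 rad; initial bearing θ = 0.680678 rad.
Applying the spherical law of cosines for sides, sin φ₂ = sin φ₁ cos δ + cos φ₁ sin δ cos θ = 0.067061, so φ₂ = 3.8452°.
Then Δλ = atan2(0.008704, 0.996127) = 0.008737 rad, from sin θ sin δ cos φ₁ over cos δ − sin φ₁ sin φ₂.
λ₂ = λ₁ + Δλ = 73.4159°.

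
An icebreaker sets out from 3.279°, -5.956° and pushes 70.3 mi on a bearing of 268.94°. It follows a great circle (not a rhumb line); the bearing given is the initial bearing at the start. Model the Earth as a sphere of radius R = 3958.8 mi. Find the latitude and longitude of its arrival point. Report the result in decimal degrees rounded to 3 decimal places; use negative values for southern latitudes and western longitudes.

Central angle δ = d/R = 0.017758 rad.
Converting: φ₁ = 0.057229 rad, θ = 4.693888 rad.
Applying the spherical law of cosines for sides, sin φ₂ = sin φ₁ cos δ + cos φ₁ sin δ cos θ = 0.056861, so φ₂ = 3.260°.
Then Δλ = atan2(-0.017725, 0.996590) = -0.017784 rad, from sin θ sin δ cos φ₁ over cos δ − sin φ₁ sin φ₂.
λ₂ = -5.956° + -1.019° = -6.975°.

latitude 3.260°, longitude -6.975°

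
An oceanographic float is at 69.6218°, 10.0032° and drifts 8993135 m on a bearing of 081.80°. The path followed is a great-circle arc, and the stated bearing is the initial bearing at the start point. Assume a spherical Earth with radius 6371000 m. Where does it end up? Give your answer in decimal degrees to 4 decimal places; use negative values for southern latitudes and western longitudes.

The arc subtends δ = 8993135/6371000 = 1.411574 rad at the centre.
Start latitude φ₁ = 1.215130 rad; initial bearing θ = 1.427679 rad.
Destination latitude: φ₂ = arcsin( sin φ₁ cos δ + cos φ₁ sin δ cos θ ) = arcsin(0.197665) = 11.4005°.
Δλ = atan2( sin θ sin δ cos φ₁ , cos δ − sin φ₁ sin φ₂ ) = atan2(0.340296, -0.026743) = 1.649224 rad = 94.4936°.
λ₂ = 10.0032° + 94.4936° = 104.4968°.

latitude 11.4005°, longitude 104.4968°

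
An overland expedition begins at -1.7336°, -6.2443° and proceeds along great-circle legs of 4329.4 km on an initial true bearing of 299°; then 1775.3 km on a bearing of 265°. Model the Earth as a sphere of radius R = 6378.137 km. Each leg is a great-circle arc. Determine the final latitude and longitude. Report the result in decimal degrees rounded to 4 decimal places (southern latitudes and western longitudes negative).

Apply the spherical direct solution leg by leg, carrying full precision between legs.
Leg 1: from (-1.7336°, -6.2443°), δ = 4329.4/6378.137 = 0.678788 rad, θ = 299° → φ = 16.3021°, λ = -41.1434°.
Leg 2: from (16.3021°, -41.1434°), δ = 1775.3/6378.137 = 0.278341 rad, θ = 265° → φ = 14.2950°, λ = -57.5505°.

latitude 14.2950°, longitude -57.5505°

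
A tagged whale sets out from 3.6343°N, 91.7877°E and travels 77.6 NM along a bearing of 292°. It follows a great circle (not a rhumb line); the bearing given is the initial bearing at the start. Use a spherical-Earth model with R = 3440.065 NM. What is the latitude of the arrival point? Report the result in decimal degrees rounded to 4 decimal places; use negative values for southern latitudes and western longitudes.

The arc subtends δ = 77.6/3440.065 = 0.022558 rad at the centre.
Converting: φ₁ = 0.063431 rad, θ = 5.096361 rad.
Applying the spherical law of cosines for sides, sin φ₂ = sin φ₁ cos δ + cos φ₁ sin δ cos θ = 0.071804, so φ₂ = 4.1176°.
For the longitude increment, Δλ = atan2( sin θ sin δ cos φ₁, cos δ − sin φ₁ sin φ₂ ) = atan2(-0.020871, 0.995194) = -1.2014°.
λ₂ = λ₁ + Δλ = 90.5863°.

latitude 4.1176°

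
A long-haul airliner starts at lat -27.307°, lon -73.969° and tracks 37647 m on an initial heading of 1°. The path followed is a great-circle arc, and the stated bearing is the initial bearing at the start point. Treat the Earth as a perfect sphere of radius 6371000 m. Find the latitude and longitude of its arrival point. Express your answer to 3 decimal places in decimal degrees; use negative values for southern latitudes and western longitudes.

δ = 37647/6371000 = 0.005909 rad (0.3386°).
With φ₁ = -27.307° = -0.476597 rad and θ = 1° = 0.017453 rad:
Applying the spherical law of cosines for sides, sin φ₂ = sin φ₁ cos δ + cos φ₁ sin δ cos θ = -0.453500, so φ₂ = -26.968°.
Δλ = atan2( sin θ sin δ cos φ₁ , cos δ − sin φ₁ sin φ₂ ) = atan2(0.000092, 0.791936) = 0.000116 rad = 0.007°.
Hence λ₂ = -73.969° + 0.007° = -73.962°.

latitude -26.968°, longitude -73.962°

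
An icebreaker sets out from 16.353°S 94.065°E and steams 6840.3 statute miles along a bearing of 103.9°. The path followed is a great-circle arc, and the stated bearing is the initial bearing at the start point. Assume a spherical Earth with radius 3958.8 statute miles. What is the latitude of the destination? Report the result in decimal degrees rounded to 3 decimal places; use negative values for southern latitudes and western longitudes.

δ = 6840.3/3958.8 = 1.727872 rad (98.9998°).
Converting: φ₁ = -0.285414 rad, θ = 1.813397 rad.
Destination latitude: φ₂ = arcsin( sin φ₁ cos δ + cos φ₁ sin δ cos θ ) = arcsin(-0.183628) = -10.581°.
Δλ = atan2( sin θ sin δ cos φ₁ , cos δ − sin φ₁ sin φ₂ ) = atan2(0.919979, -0.208132) = 1.793286 rad = 102.748°.
λ₂ = 94.065° + 102.748° = 196.813°, normalized to (−180°, 180°] → -163.187°.

latitude -10.581°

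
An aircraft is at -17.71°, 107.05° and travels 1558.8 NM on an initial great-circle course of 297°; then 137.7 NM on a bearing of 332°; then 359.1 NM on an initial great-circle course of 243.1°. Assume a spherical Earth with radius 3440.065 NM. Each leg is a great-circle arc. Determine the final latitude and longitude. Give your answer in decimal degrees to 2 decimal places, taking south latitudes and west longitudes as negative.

Apply the spherical direct solution leg by leg, carrying full precision between legs.
Leg 1: from (-17.71°, 107.05°), δ = 1558.8/3440.065 = 0.453131 rad, θ = 297° → φ = -4.83°, λ = 84.00°.
Leg 2: from (-4.83°, 84.00°), δ = 137.7/3440.065 = 0.040028 rad, θ = 332° → φ = -2.80°, λ = 82.93°.
Leg 3: from (-2.80°, 82.93°), δ = 359.1/3440.065 = 0.104388 rad, θ = 243.1° → φ = -5.49°, λ = 77.57°.

latitude -5.49°, longitude 77.57°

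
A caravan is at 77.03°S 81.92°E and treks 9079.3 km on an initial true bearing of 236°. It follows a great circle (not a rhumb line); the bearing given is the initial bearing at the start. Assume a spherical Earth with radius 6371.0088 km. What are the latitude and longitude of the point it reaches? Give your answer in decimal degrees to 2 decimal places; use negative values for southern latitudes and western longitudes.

Central angle δ = d/R = 1.425096 rad.
Start latitude φ₁ = -1.344427 rad; initial bearing θ = 4.118977 rad.
Destination latitude: φ₂ = arcsin( sin φ₁ cos δ + cos φ₁ sin δ cos θ ) = arcsin(-0.265657) = -15.41°.
Then Δλ = atan2(-0.184098, -0.113694) = -2.124038 rad, from sin θ sin δ cos φ₁ over cos δ − sin φ₁ sin φ₂.
Hence λ₂ = 81.92° + -121.70° = -39.78°.

latitude -15.41°, longitude -39.78°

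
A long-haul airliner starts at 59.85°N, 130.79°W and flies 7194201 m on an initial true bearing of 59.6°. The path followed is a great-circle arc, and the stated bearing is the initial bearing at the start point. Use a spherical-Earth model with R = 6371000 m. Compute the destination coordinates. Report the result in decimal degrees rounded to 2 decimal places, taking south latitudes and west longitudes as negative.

latitude 36.82°, longitude -27.73°

Angular distance δ = d/R = 7194201 / 6371000 = 1.129211 rad.
Start latitude φ₁ = 1.044580 rad; initial bearing θ = 1.040216 rad.
Destination latitude: φ₂ = arcsin( sin φ₁ cos δ + cos φ₁ sin δ cos θ ) = arcsin(0.599338) = 36.82°.
Δλ = atan2( sin θ sin δ cos φ₁ , cos δ − sin φ₁ sin φ₂ ) = atan2(0.391655, -0.090882) = 1.798808 rad = 103.06°.
λ₂ = -130.79° + 103.06° = -27.73°.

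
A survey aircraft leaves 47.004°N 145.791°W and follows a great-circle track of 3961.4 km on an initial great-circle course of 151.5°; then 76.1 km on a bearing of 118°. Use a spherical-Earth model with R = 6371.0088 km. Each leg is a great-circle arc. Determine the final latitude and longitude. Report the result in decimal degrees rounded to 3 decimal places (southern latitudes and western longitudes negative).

latitude 13.885°, longitude -128.508°

Apply the spherical direct solution leg by leg, carrying full precision between legs.
Leg 1: from (47.004°, -145.791°), δ = 3961.4/6371.0088 = 0.621785 rad, θ = 151.5° → φ = 14.207°, λ = -129.130°.
Leg 2: from (14.207°, -129.130°), δ = 76.1/6371.0088 = 0.011945 rad, θ = 118° → φ = 13.885°, λ = -128.508°.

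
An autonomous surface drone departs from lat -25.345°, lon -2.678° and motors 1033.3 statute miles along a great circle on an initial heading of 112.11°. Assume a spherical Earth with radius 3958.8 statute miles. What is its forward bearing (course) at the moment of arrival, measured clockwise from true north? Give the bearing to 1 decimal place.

δ = 1033.3/3958.8 = 0.261013 rad (14.9550°).
With φ₁ = -25.345° = -0.442354 rad and θ = 112.11° = 1.956689 rad:
Applying the spherical law of cosines for sides, sin φ₂ = sin φ₁ cos δ + cos φ₁ sin δ cos θ = -0.501350, so φ₂ = -30.089°.
Δλ = atan2( sin θ sin δ cos φ₁ , cos δ − sin φ₁ sin φ₂ ) = atan2(0.216070, 0.751517) = 0.279961 rad = 16.041°.
λ₂ = λ₁ + Δλ = 13.363°.
The forward bearing on arrival equals the back-azimuth from the destination plus 180°.
Back-azimuth from P₂ (-30.1°, 13.4°) to P₁ (-25.3°, -2.7°), with Δλ' = λ₁ − λ₂ = -16.0°: atan2( sin Δλ' cos φ₁ , cos φ₂ sin φ₁ − sin φ₂ cos φ₁ cos Δλ' ) = 284.6°.
Final bearing = (284.6° + 180°) mod 360° = 104.6°.

final bearing 104.6°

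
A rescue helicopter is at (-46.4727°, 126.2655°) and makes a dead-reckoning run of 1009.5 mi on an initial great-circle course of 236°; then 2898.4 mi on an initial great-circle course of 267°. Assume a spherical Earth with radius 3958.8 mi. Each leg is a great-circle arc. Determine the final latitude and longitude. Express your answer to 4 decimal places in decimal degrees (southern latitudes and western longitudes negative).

Apply the spherical direct solution leg by leg, carrying full precision between legs.
Leg 1: from (-46.4727°, 126.2655°), δ = 1009.5/3958.8 = 0.255002 rad, θ = 236° → φ = -53.0104°, λ = 105.9268°.
Leg 2: from (-53.0104°, 105.9268°), δ = 2898.4/3958.8 = 0.732141 rad, θ = 267° → φ = -37.9600°, λ = 48.0756°.

latitude -37.9600°, longitude 48.0756°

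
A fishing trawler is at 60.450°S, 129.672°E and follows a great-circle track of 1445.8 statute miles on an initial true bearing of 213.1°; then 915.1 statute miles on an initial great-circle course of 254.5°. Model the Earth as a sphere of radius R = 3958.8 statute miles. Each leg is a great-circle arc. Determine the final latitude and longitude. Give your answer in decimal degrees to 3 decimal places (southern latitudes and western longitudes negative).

Apply the spherical direct solution leg by leg, carrying full precision between legs.
Leg 1: from (-60.450°, 129.672°), δ = 1445.8/3958.8 = 0.365212 rad, θ = 213.1° → φ = -73.762°, λ = 85.447°.
Leg 2: from (-73.762°, 85.447°), δ = 915.1/3958.8 = 0.231156 rad, θ = 254.5° → φ = -72.118°, λ = 39.476°.

latitude -72.118°, longitude 39.476°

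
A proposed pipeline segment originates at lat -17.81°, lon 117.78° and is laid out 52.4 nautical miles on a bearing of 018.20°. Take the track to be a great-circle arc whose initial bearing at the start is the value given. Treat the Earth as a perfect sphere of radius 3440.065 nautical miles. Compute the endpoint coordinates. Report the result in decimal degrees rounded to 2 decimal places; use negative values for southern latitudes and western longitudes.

latitude -16.98°, longitude 118.07°

δ = 52.4/3440.065 = 0.015232 rad (0.8727°).
Start latitude φ₁ = -0.310843 rad; initial bearing θ = 0.317650 rad.
Applying the spherical law of cosines for sides, sin φ₂ = sin φ₁ cos δ + cos φ₁ sin δ cos θ = -0.292050, so φ₂ = -16.98°.
Then Δλ = atan2(0.004529, 0.910557) = 0.004974 rad, from sin θ sin δ cos φ₁ over cos δ − sin φ₁ sin φ₂.
λ₂ = λ₁ + Δλ = 118.07°.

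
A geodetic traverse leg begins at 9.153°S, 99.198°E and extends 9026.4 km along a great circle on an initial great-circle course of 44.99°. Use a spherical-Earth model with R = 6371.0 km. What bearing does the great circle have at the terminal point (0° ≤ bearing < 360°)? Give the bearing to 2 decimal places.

final bearing 69.26°

The arc subtends δ = 9026.4/6371 = 1.416795 rad at the centre.
Start latitude φ₁ = -0.159750 rad; initial bearing θ = 0.785224 rad.
sin φ₂ = sin φ₁ cos δ + cos φ₁ sin δ cos θ = (-0.159071)(0.153393) + (0.987267)(0.988165)(0.707230) = 0.665561
φ₂ = asin(0.665561) = 0.728246 rad = 41.725°.
For the longitude increment, Δλ = atan2( sin θ sin δ cos φ₁, cos δ − sin φ₁ sin φ₂ ) = atan2(0.689721, 0.259265) = 69.399°.
Hence λ₂ = 99.198° + 69.399° = 168.597°.
The forward bearing on arrival equals the back-azimuth from the destination plus 180°.
Back-azimuth from P₂ (41.73°, 168.60°) to P₁ (-9.15°, 99.20°), with Δλ' = λ₁ − λ₂ = -69.40°: atan2( sin Δλ' cos φ₁ , cos φ₂ sin φ₁ − sin φ₂ cos φ₁ cos Δλ' ) = 249.26°.
Final bearing = (249.26° + 180°) mod 360° = 69.26°.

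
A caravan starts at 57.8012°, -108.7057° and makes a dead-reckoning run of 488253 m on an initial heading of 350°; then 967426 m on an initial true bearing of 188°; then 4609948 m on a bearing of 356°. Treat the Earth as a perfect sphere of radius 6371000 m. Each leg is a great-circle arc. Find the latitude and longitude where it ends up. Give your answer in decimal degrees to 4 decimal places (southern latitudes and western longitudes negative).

latitude 84.4577°, longitude 96.2052°

Apply the spherical direct solution leg by leg, carrying full precision between legs.
Leg 1: from (57.8012°, -108.7057°), δ = 488253/6371000 = 0.076637 rad, θ = 350° → φ = 62.1161°, λ = -110.3347°.
Leg 2: from (62.1161°, -110.3347°), δ = 967426/6371000 = 0.151848 rad, θ = 188° → φ = 53.4821°, λ = -112.3621°.
Leg 3: from (53.4821°, -112.3621°), δ = 4609948/6371000 = 0.723583 rad, θ = 356° → φ = 84.4577°, λ = 96.2052°.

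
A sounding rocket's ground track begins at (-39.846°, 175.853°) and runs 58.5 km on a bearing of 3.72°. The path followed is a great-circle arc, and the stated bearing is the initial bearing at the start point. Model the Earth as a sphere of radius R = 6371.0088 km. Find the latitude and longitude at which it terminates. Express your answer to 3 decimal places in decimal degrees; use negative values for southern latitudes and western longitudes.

The arc subtends δ = 58.5/6371.0088 = 0.009182 rad at the centre.
With φ₁ = -39.846° = -0.695444 rad and θ = 3.72° = 0.064926 rad:
Destination latitude: φ₂ = arcsin( sin φ₁ cos δ + cos φ₁ sin δ cos θ ) = arcsin(-0.633664) = -39.321°.
Then Δλ = atan2(0.000457, 0.593952) = 0.000770 rad, from sin θ sin δ cos φ₁ over cos δ − sin φ₁ sin φ₂.
λ₂ = 175.853° + 0.044° = 175.897°.

latitude -39.321°, longitude 175.897°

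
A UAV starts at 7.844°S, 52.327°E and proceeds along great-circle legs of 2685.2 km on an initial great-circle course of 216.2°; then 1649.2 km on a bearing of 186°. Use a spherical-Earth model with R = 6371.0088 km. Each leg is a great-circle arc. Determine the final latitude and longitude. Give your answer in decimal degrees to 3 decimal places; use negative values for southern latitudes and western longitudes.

Apply the spherical direct solution leg by leg, carrying full precision between legs.
Leg 1: from (-7.844°, 52.327°), δ = 2685.2/6371.0088 = 0.421472 rad, θ = 216.2° → φ = -26.845°, λ = 36.615°.
Leg 2: from (-26.845°, 36.615°), δ = 1649.2/6371.0088 = 0.258860 rad, θ = 186° → φ = -41.580°, λ = 34.565°.

latitude -41.580°, longitude 34.565°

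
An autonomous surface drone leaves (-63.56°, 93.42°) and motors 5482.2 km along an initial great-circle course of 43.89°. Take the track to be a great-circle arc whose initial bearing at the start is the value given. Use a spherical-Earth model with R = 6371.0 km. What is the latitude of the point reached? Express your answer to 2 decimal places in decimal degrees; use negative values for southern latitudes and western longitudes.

latitude -19.91°

Central angle δ = d/R = 0.860493 rad.
Converting: φ₁ = -1.109331 rad, θ = 0.766025 rad.
sin φ₂ = sin φ₁ cos δ + cos φ₁ sin δ cos θ = (-0.895401)(0.652064) + (0.445260)(0.758164)(0.720672) = -0.340574
φ₂ = asin(-0.340574) = -0.347527 rad = -19.91°.
For the longitude increment, Δλ = atan2( sin θ sin δ cos φ₁, cos δ − sin φ₁ sin φ₂ ) = atan2(0.234036, 0.347114) = 33.99°.
λ₂ = λ₁ + Δλ = 127.41°.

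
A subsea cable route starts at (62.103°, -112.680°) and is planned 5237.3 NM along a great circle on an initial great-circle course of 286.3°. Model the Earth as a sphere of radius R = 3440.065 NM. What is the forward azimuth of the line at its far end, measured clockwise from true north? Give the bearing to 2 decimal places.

Central angle δ = d/R = 1.522442 rad.
Converting: φ₁ = 1.083902 rad, θ = 4.996878 rad.
Destination latitude: φ₂ = arcsin( sin φ₁ cos δ + cos φ₁ sin δ cos θ ) = arcsin(0.173884) = 10.014°.
For the longitude increment, Δλ = atan2( sin θ sin δ cos φ₁, cos δ − sin φ₁ sin φ₂ ) = atan2(-0.448552, -0.105342) = -103.216°.
λ₂ = -112.680° + -103.216° = -215.896°, normalized to (−180°, 180°] → 144.104°.
The forward bearing on arrival equals the back-azimuth from the destination plus 180°.
Back-azimuth from P₂ (10.01°, 144.10°) to P₁ (62.10°, -112.68°), with Δλ' = λ₁ − λ₂ = -256.78°: atan2( sin Δλ' cos φ₁ , cos φ₂ sin φ₁ − sin φ₂ cos φ₁ cos Δλ' ) = 27.13°.
Final bearing = (27.13° + 180°) mod 360° = 207.13°.

final bearing 207.13°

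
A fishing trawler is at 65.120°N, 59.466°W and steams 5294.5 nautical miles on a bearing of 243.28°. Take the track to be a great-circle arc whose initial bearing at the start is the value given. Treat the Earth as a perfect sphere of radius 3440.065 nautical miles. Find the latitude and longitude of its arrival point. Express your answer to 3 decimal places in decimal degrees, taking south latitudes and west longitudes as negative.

latitude -9.224°, longitude -124.217°

Central angle δ = d/R = 1.539070 rad.
Converting: φ₁ = 1.136558 rad, θ = 4.246037 rad.
Applying the spherical law of cosines for sides, sin φ₂ = sin φ₁ cos δ + cos φ₁ sin δ cos θ = -0.160296, so φ₂ = -9.224°.
Then Δλ = atan2(-0.375603, 0.177140) = -1.130113 rad, from sin θ sin δ cos φ₁ over cos δ − sin φ₁ sin φ₂.
λ₂ = -59.466° + -64.751° = -124.217°.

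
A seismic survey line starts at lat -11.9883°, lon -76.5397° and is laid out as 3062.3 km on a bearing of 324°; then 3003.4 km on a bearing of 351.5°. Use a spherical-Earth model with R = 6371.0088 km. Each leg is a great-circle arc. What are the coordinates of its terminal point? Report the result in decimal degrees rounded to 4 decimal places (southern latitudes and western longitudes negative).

Apply the spherical direct solution leg by leg, carrying full precision between legs.
Leg 1: from (-11.9883°, -76.5397°), δ = 3062.3/6371.0088 = 0.480662 rad, θ = 324° → φ = 10.4704°, λ = -92.5836°.
Leg 2: from (10.4704°, -92.5836°), δ = 3003.4/6371.0088 = 0.471417 rad, θ = 351.5° → φ = 37.1273°, λ = -97.4133°.

latitude 37.1273°, longitude -97.4133°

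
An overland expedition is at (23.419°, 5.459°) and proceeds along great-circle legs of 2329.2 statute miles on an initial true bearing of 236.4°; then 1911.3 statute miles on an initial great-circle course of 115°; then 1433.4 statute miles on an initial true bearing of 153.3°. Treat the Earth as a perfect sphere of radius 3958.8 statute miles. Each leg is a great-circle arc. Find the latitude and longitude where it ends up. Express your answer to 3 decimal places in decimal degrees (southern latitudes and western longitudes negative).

latitude -27.103°, longitude 13.388°

Apply the spherical direct solution leg by leg, carrying full precision between legs.
Leg 1: from (23.419°, 5.459°), δ = 2329.2/3958.8 = 0.588360 rad, θ = 236.4° → φ = 2.797°, λ = -22.110°.
Leg 2: from (2.797°, -22.110°), δ = 1911.3/3958.8 = 0.482798 rad, θ = 115° → φ = -8.787°, λ = 3.088°.
Leg 3: from (-8.787°, 3.088°), δ = 1433.4/3958.8 = 0.362079 rad, θ = 153.3° → φ = -27.103°, λ = 13.388°.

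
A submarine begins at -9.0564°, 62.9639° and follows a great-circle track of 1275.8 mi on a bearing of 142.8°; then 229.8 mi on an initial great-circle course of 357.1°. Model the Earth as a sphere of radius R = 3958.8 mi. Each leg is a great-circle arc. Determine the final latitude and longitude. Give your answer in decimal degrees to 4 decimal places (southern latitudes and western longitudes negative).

Apply the spherical direct solution leg by leg, carrying full precision between legs.
Leg 1: from (-9.0564°, 62.9639°), δ = 1275.8/3958.8 = 0.322269 rad, θ = 142.8° → φ = -23.4804°, λ = 75.0145°.
Leg 2: from (-23.4804°, 75.0145°), δ = 229.8/3958.8 = 0.058048 rad, θ = 357.1° → φ = -20.1587°, λ = 74.8354°.

latitude -20.1587°, longitude 74.8354°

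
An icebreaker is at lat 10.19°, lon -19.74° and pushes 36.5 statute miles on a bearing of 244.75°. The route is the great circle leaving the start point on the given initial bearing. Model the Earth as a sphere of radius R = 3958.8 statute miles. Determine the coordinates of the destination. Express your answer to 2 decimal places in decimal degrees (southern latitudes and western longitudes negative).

Angular distance δ = d/R = 36.5 / 3958.8 = 0.009220 rad.
Converting: φ₁ = 0.177849 rad, θ = 4.271693 rad.
sin φ₂ = sin φ₁ cos δ + cos φ₁ sin δ cos θ = (0.176913)(0.999957) + (0.984227)(0.009220)(-0.426569) = 0.173035
φ₂ = asin(0.173035) = 0.173910 rad = 9.96°.
Δλ = atan2( sin θ sin δ cos φ₁ , cos δ − sin φ₁ sin φ₂ ) = atan2(-0.008207, 0.969345) = -0.008467 rad = -0.49°.
Hence λ₂ = -19.74° + -0.49° = -20.23°.

latitude 9.96°, longitude -20.23°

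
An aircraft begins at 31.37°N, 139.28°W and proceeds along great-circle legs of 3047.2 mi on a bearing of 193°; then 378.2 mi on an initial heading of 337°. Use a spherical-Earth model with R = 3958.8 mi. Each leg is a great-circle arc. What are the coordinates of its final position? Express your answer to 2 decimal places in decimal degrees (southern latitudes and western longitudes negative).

latitude -6.79°, longitude -150.64°

Apply the spherical direct solution leg by leg, carrying full precision between legs.
Leg 1: from (31.37°, -139.28°), δ = 3047.2/3958.8 = 0.769728 rad, θ = 193° → φ = -11.84°, λ = -148.48°.
Leg 2: from (-11.84°, -148.48°), δ = 378.2/3958.8 = 0.095534 rad, θ = 337° → φ = -6.79°, λ = -150.64°.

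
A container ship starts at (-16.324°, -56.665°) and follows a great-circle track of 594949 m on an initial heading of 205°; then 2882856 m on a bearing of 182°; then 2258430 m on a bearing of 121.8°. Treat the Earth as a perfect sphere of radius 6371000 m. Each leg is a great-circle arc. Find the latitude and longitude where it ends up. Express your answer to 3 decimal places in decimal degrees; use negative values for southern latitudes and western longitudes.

latitude -54.212°, longitude -30.074°

Apply the spherical direct solution leg by leg, carrying full precision between legs.
Leg 1: from (-16.324°, -56.665°), δ = 594949/6371000 = 0.093384 rad, θ = 205° → φ = -21.158°, λ = -59.087°.
Leg 2: from (-21.158°, -59.087°), δ = 2882856/6371000 = 0.452497 rad, θ = 182° → φ = -47.064°, λ = -60.370°.
Leg 3: from (-47.064°, -60.370°), δ = 2258430/6371000 = 0.354486 rad, θ = 121.8° → φ = -54.212°, λ = -30.074°.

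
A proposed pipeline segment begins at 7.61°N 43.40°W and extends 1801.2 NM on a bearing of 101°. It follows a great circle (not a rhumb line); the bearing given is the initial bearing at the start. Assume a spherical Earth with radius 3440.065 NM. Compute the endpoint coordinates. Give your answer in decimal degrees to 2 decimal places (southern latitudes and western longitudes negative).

latitude 1.15°, longitude -14.00°

Angular distance δ = d/R = 1801.2 / 3440.065 = 0.523595 rad.
With φ₁ = 7.61° = 0.132820 rad and θ = 101° = 1.762783 rad:
Applying the spherical law of cosines for sides, sin φ₂ = sin φ₁ cos δ + cos φ₁ sin δ cos θ = 0.020124, so φ₂ = 1.15°.
For the longitude increment, Δλ = atan2( sin θ sin δ cos φ₁, cos δ − sin φ₁ sin φ₂ ) = atan2(0.486487, 0.863362) = 29.40°.
Hence λ₂ = -43.40° + 29.40° = -14.00°.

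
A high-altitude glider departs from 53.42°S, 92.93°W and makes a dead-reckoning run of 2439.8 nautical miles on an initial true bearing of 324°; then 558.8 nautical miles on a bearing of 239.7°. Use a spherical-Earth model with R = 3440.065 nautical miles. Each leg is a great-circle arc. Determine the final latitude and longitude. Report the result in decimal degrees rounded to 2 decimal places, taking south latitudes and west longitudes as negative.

Apply the spherical direct solution leg by leg, carrying full precision between legs.
Leg 1: from (-53.42°, -92.93°), δ = 2439.8/3440.065 = 0.709231 rad, θ = 324° → φ = -17.18°, λ = -116.55°.
Leg 2: from (-17.18°, -116.55°), δ = 558.8/3440.065 = 0.162439 rad, θ = 239.7° → φ = -21.68°, λ = -125.19°.

latitude -21.68°, longitude -125.19°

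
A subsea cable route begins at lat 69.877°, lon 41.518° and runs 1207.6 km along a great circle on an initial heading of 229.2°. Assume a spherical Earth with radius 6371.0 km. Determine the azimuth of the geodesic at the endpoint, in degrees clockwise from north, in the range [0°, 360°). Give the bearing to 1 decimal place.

final bearing 213.2°

Central angle δ = d/R = 0.189546 rad.
Start latitude φ₁ = 1.219584 rad; initial bearing θ = 4.000295 rad.
sin φ₂ = sin φ₁ cos δ + cos φ₁ sin δ cos θ = (0.938956)(0.982090) + (0.344037)(0.188413)(-0.653421) = 0.879784
φ₂ = asin(0.879784) = 1.075407 rad = 61.616°.
For the longitude increment, Δλ = atan2( sin θ sin δ cos φ₁, cos δ − sin φ₁ sin φ₂ ) = atan2(-0.049069, 0.156011) = -17.460°.
λ₂ = λ₁ + Δλ = 24.058°.
The forward bearing on arrival equals the back-azimuth from the destination plus 180°.
Back-azimuth from P₂ (61.6°, 24.1°) to P₁ (69.9°, 41.5°), with Δλ' = λ₁ − λ₂ = 17.5°: atan2( sin Δλ' cos φ₁ , cos φ₂ sin φ₁ − sin φ₂ cos φ₁ cos Δλ' ) = 33.2°.
Final bearing = (33.2° + 180°) mod 360° = 213.2°.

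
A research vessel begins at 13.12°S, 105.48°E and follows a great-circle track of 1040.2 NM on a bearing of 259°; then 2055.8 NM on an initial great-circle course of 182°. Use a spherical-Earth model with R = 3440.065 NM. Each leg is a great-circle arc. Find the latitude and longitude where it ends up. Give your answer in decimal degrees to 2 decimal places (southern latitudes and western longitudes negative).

latitude -50.00°, longitude 86.05°

Apply the spherical direct solution leg by leg, carrying full precision between legs.
Leg 1: from (-13.12°, 105.48°), δ = 1040.2/3440.065 = 0.302378 rad, θ = 259° → φ = -15.79°, λ = 87.80°.
Leg 2: from (-15.79°, 87.80°), δ = 2055.8/3440.065 = 0.597605 rad, θ = 182° → φ = -50.00°, λ = 86.05°.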